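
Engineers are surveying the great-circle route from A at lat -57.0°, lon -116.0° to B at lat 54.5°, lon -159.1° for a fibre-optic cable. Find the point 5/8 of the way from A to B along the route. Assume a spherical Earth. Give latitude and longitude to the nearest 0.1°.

≈ lat 12.8°, lon -141.9°

From cos δ = sin φ₁ sin φ₂ + cos φ₁ cos φ₂ cos Δλ, the central angle is δ ≈ 2.040 rad (116.9°).
Interpolate at f = 5/8 with slerp weights a = sin((1−f)δ)/sin δ ≈ 0.776, b = sin(fδ)/sin δ ≈ 1.072.
p = a·p₁ + b·p₂ ≈ (-0.767, -0.602, 0.222); φ = arcsin(p_z) ≈ 12.82°, λ = atan2(p_y, p_x) ≈ -141.87°.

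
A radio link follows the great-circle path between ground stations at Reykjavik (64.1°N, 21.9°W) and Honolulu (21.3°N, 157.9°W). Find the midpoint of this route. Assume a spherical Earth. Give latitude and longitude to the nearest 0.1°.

Write both endpoints as unit vectors p₁, p₂ with components (cos φ cos λ, cos φ sin λ, sin φ).
The central angle between the endpoints is δ = arccos(p₁·p₂) ≈ 1.537 rad (88.1°).
Interpolate at f = 1/2 with slerp weights a = sin((1−f)δ)/sin δ ≈ 0.695, b = sin(fδ)/sin δ ≈ 0.695.
p = a·p₁ + b·p₂ ≈ (-0.318, -0.357, 0.878); φ = arcsin(p_z) ≈ 61.42°, λ = atan2(p_y, p_x) ≈ -131.73°.

≈ 61.4°N, 131.7°W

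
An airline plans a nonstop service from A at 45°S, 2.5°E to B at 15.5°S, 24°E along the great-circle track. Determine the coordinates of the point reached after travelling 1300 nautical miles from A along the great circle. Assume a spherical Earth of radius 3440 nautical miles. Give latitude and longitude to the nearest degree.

Convert each endpoint to a unit vector on the sphere (x = cos φ cos λ, y = cos φ sin λ, z = sin φ).
The central angle between the endpoints is δ = arccos(p₁·p₂) ≈ 0.604 rad (34.6°). The total great-circle distance is δ·R ≈ 0.604 × 3440 ≈ 2079 nmi, so the target fraction is f = 1300/2079 ≈ 0.625.
Interpolate at f ≈ 0.625 with slerp weights a = sin((1−f)δ)/sin δ ≈ 0.395, b = sin(fδ)/sin δ ≈ 0.649.
p = a·p₁ + b·p₂ ≈ (0.851, 0.267, -0.453); φ = arcsin(p_z) ≈ -26.93°, λ = atan2(p_y, p_x) ≈ 17.41°.

≈ 27°S, 17°E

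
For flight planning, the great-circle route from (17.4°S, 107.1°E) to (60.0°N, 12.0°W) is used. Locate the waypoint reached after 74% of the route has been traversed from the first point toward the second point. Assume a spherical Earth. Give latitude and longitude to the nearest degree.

Convert each endpoint to a unit vector on the sphere (x = cos φ cos λ, y = cos φ sin λ, z = sin φ).
The central angle between the endpoints is δ = arccos(p₁·p₂) ≈ 2.084 rad (119.4°).
Interpolate at f = 0.74 with slerp weights a = sin((1−f)δ)/sin δ ≈ 0.592, b = sin(fδ)/sin δ ≈ 1.147.
p = a·p₁ + b·p₂ ≈ (0.395, 0.421, 0.817); φ = arcsin(p_z) ≈ 54.75°, λ = atan2(p_y, p_x) ≈ 46.80°.

≈ (55°N, 47°E)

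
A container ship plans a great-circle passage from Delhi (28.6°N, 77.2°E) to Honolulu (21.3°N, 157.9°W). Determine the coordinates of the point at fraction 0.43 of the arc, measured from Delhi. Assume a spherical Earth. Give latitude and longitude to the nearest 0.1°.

≈ (45.4°N, 132.3°E)

Convert each endpoint to a unit vector on the sphere (x = cos φ cos λ, y = cos φ sin λ, z = sin φ).
The central angle between the endpoints is δ = arccos(p₁·p₂) ≈ 1.869 rad (107.1°).
Interpolate at f = 0.43 with slerp weights a = sin((1−f)δ)/sin δ ≈ 0.916, b = sin(fδ)/sin δ ≈ 0.753.
p = a·p₁ + b·p₂ ≈ (-0.472, 0.520, 0.712); φ = arcsin(p_z) ≈ 45.39°, λ = atan2(p_y, p_x) ≈ 132.25°.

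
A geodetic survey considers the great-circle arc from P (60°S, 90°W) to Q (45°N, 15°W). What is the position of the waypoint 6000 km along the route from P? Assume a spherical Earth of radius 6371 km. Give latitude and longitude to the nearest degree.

≈ (15°S, 48°W)

The haversine formula gives a central angle δ ≈ 2.119 rad (121.4°) between the endpoints. The total great-circle distance is δ·R ≈ 2.119 × 6371 ≈ 13498 km, so the target fraction is f = 6000/13498 ≈ 0.445.
Interpolate at f ≈ 0.445 with slerp weights a = sin((1−f)δ)/sin δ ≈ 1.082, b = sin(fδ)/sin δ ≈ 0.947.
p = a·p₁ + b·p₂ ≈ (0.647, -0.714, -0.267); φ = arcsin(p_z) ≈ -15.49°, λ = atan2(p_y, p_x) ≈ -47.83°.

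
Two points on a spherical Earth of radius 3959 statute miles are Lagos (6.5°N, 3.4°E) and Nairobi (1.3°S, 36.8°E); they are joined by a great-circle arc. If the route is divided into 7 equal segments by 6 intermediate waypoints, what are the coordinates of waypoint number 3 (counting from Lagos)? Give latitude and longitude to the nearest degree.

≈ 3°N, 18°E

From cos δ = sin φ₁ sin φ₂ + cos φ₁ cos φ₂ cos Δλ, the central angle is δ ≈ 0.598 rad (34.2°).
Interpolate at f = 3/7 with slerp weights a = sin((1−f)δ)/sin δ ≈ 0.595, b = sin(fδ)/sin δ ≈ 0.450.
p = a·p₁ + b·p₂ ≈ (0.951, 0.305, 0.057); φ = arcsin(p_z) ≈ 3.28°, λ = atan2(p_y, p_x) ≈ 17.77°.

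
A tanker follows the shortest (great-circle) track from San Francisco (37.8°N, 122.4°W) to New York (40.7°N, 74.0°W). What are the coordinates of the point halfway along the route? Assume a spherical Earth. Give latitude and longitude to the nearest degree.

Convert each endpoint to a unit vector on the sphere (x = cos φ cos λ, y = cos φ sin λ, z = sin φ).
The central angle between the endpoints is δ = arccos(p₁·p₂) ≈ 0.648 rad (37.1°).
Interpolate at f = 1/2 with slerp weights a = sin((1−f)δ)/sin δ ≈ 0.527, b = sin(fδ)/sin δ ≈ 0.527.
p = a·p₁ + b·p₂ ≈ (-0.113, -0.736, 0.667); φ = arcsin(p_z) ≈ 41.85°, λ = atan2(p_y, p_x) ≈ -98.73°.

≈ 42°N, 99°W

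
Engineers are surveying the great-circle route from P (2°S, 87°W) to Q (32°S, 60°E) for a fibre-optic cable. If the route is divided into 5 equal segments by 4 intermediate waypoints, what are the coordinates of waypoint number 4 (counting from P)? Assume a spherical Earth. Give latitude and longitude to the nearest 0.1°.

≈ (46.4°S, 30.5°E)

Write both endpoints as unit vectors p₁, p₂ with components (cos φ cos λ, cos φ sin λ, sin φ).
The central angle between the endpoints is δ = arccos(p₁·p₂) ≈ 2.335 rad (133.8°).
Interpolate at f = 4/5 with slerp weights a = sin((1−f)δ)/sin δ ≈ 0.624, b = sin(fδ)/sin δ ≈ 1.325.
p = a·p₁ + b·p₂ ≈ (0.594, 0.350, -0.724); φ = arcsin(p_z) ≈ -46.37°, λ = atan2(p_y, p_x) ≈ 30.51°.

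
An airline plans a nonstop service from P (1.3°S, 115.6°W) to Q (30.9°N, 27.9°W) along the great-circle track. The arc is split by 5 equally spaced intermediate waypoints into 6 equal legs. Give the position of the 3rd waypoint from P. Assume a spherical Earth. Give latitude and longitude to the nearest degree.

Write both endpoints as unit vectors p₁, p₂ with components (cos φ cos λ, cos φ sin λ, sin φ).
The central angle between the endpoints is δ = arccos(p₁·p₂) ≈ 1.548 rad (88.7°).
Interpolate at f = 3/6 with slerp weights a = sin((1−f)δ)/sin δ ≈ 0.699, b = sin(fδ)/sin δ ≈ 0.699.
p = a·p₁ + b·p₂ ≈ (0.228, -0.911, 0.343); φ = arcsin(p_z) ≈ 20.07°, λ = atan2(p_y, p_x) ≈ -75.94°.

≈ (20°N, 76°W)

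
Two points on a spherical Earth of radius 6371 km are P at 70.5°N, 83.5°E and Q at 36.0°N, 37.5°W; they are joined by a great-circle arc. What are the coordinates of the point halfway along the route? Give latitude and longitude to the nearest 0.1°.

≈ 65.5°N, 13.3°W

Convert each endpoint to a unit vector on the sphere (x = cos φ cos λ, y = cos φ sin λ, z = sin φ).
The central angle between the endpoints is δ = arccos(p₁·p₂) ≈ 1.143 rad (65.5°).
Interpolate at f = 1/2 with slerp weights a = sin((1−f)δ)/sin δ ≈ 0.594, b = sin(fδ)/sin δ ≈ 0.594.
p = a·p₁ + b·p₂ ≈ (0.404, -0.096, 0.910); φ = arcsin(p_z) ≈ 65.47°, λ = atan2(p_y, p_x) ≈ -13.31°.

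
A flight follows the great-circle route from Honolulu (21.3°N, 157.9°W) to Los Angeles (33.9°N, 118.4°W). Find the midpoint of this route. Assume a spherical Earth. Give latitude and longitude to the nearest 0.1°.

≈ (29.0°N, 139.3°W)

Write both endpoints as unit vectors p₁, p₂ with components (cos φ cos λ, cos φ sin λ, sin φ).
The central angle between the endpoints is δ = arccos(p₁·p₂) ≈ 0.645 rad (36.9°).
Interpolate at f = 1/2 with slerp weights a = sin((1−f)δ)/sin δ ≈ 0.527, b = sin(fδ)/sin δ ≈ 0.527.
p = a·p₁ + b·p₂ ≈ (-0.663, -0.570, 0.486); φ = arcsin(p_z) ≈ 29.05°, λ = atan2(p_y, p_x) ≈ -139.34°.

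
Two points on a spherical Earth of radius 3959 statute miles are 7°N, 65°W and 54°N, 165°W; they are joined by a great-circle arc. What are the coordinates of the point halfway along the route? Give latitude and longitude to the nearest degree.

≈ 41°N, 98°W

Write both endpoints as unit vectors p₁, p₂ with components (cos φ cos λ, cos φ sin λ, sin φ).
The central angle between the endpoints is δ = arccos(p₁·p₂) ≈ 1.574 rad (90.2°).
Interpolate at f = 1/2 with slerp weights a = sin((1−f)δ)/sin δ ≈ 0.708, b = sin(fδ)/sin δ ≈ 0.708.
p = a·p₁ + b·p₂ ≈ (-0.105, -0.745, 0.659); φ = arcsin(p_z) ≈ 41.23°, λ = atan2(p_y, p_x) ≈ -98.03°.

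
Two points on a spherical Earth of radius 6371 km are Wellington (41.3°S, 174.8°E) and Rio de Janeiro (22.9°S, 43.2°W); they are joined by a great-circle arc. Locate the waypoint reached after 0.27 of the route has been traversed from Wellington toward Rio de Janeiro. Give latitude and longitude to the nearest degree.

Convert each endpoint to a unit vector on the sphere (x = cos φ cos λ, y = cos φ sin λ, z = sin φ).
The central angle between the endpoints is δ = arccos(p₁·p₂) ≈ 1.863 rad (106.8°).
Interpolate at f = 0.27 with slerp weights a = sin((1−f)δ)/sin δ ≈ 1.021, b = sin(fδ)/sin δ ≈ 0.504.
p = a·p₁ + b·p₂ ≈ (-0.426, -0.248, -0.870); φ = arcsin(p_z) ≈ -60.47°, λ = atan2(p_y, p_x) ≈ -149.79°.

≈ 60°S, 150°W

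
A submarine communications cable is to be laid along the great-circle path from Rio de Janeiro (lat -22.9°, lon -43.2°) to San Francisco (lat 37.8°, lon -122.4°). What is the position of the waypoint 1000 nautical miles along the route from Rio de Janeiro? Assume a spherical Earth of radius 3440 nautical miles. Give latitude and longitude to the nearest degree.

Write both endpoints as unit vectors p₁, p₂ with components (cos φ cos λ, cos φ sin λ, sin φ).
The central angle between the endpoints is δ = arccos(p₁·p₂) ≈ 1.673 rad (95.9°). The total great-circle distance is δ·R ≈ 1.673 × 3440 ≈ 5755 nmi, so the target fraction is f = 1000/5755 ≈ 0.174.
Interpolate at f ≈ 0.174 with slerp weights a = sin((1−f)δ)/sin δ ≈ 0.987, b = sin(fδ)/sin δ ≈ 0.288.
p = a·p₁ + b·p₂ ≈ (0.541, -0.815, -0.208); φ = arcsin(p_z) ≈ -11.98°, λ = atan2(p_y, p_x) ≈ -56.42°.

≈ lat -12°, lon -56°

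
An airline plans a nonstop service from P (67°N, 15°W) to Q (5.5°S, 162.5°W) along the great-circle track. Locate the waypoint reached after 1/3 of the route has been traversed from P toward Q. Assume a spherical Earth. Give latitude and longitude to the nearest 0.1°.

Write both endpoints as unit vectors p₁, p₂ with components (cos φ cos λ, cos φ sin λ, sin φ).
The central angle between the endpoints is δ = arccos(p₁·p₂) ≈ 2.000 rad (114.6°).
Interpolate at f = 1/3 with slerp weights a = sin((1−f)δ)/sin δ ≈ 1.069, b = sin(fδ)/sin δ ≈ 0.680.
p = a·p₁ + b·p₂ ≈ (-0.242, -0.312, 0.919); φ = arcsin(p_z) ≈ 66.75°, λ = atan2(p_y, p_x) ≈ -127.85°.

≈ (66.8°N, 127.9°W)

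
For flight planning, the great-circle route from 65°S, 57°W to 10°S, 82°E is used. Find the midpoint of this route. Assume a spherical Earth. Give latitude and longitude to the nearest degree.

≈ 56°S, 59°E

Convert each endpoint to a unit vector on the sphere (x = cos φ cos λ, y = cos φ sin λ, z = sin φ).
The central angle between the endpoints is δ = arccos(p₁·p₂) ≈ 1.728 rad (99.0°).
Interpolate at f = 1/2 with slerp weights a = sin((1−f)δ)/sin δ ≈ 0.770, b = sin(fδ)/sin δ ≈ 0.770.
p = a·p₁ + b·p₂ ≈ (0.283, 0.478, -0.832); φ = arcsin(p_z) ≈ -56.26°, λ = atan2(p_y, p_x) ≈ 59.39°.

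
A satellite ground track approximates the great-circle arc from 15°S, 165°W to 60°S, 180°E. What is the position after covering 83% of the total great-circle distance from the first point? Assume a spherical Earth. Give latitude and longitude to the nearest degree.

≈ 53°S, 176°W

Convert each endpoint to a unit vector on the sphere (x = cos φ cos λ, y = cos φ sin λ, z = sin φ).
The central angle between the endpoints is δ = arccos(p₁·p₂) ≈ 0.808 rad (46.3°).
Interpolate at f = 0.83 with slerp weights a = sin((1−f)δ)/sin δ ≈ 0.189, b = sin(fδ)/sin δ ≈ 0.860.
p = a·p₁ + b·p₂ ≈ (-0.607, -0.047, -0.794); φ = arcsin(p_z) ≈ -52.52°, λ = atan2(p_y, p_x) ≈ -175.54°.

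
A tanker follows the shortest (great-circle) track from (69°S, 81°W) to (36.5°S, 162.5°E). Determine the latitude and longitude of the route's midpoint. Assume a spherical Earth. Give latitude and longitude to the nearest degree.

≈ (65°S, 171°W)

Convert each endpoint to a unit vector on the sphere (x = cos φ cos λ, y = cos φ sin λ, z = sin φ).
The central angle between the endpoints is δ = arccos(p₁·p₂) ≈ 1.130 rad (64.7°).
Interpolate at f = 1/2 with slerp weights a = sin((1−f)δ)/sin δ ≈ 0.592, b = sin(fδ)/sin δ ≈ 0.592.
p = a·p₁ + b·p₂ ≈ (-0.421, -0.066, -0.905); φ = arcsin(p_z) ≈ -64.79°, λ = atan2(p_y, p_x) ≈ -171.02°.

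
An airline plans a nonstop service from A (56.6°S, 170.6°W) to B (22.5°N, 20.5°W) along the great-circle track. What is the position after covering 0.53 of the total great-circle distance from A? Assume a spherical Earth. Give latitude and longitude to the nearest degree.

≈ (37°S, 49°W)

Convert each endpoint to a unit vector on the sphere (x = cos φ cos λ, y = cos φ sin λ, z = sin φ).
The central angle between the endpoints is δ = arccos(p₁·p₂) ≈ 2.435 rad (139.5°).
Interpolate at f = 0.53 with slerp weights a = sin((1−f)δ)/sin δ ≈ 1.402, b = sin(fδ)/sin δ ≈ 1.480.
p = a·p₁ + b·p₂ ≈ (0.519, -0.605, -0.604); φ = arcsin(p_z) ≈ -37.16°, λ = atan2(p_y, p_x) ≈ -49.36°.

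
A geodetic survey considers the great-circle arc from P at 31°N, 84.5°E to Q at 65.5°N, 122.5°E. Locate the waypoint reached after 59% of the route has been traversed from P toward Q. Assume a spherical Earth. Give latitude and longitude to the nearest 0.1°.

Write both endpoints as unit vectors p₁, p₂ with components (cos φ cos λ, cos φ sin λ, sin φ).
The central angle between the endpoints is δ = arccos(p₁·p₂) ≈ 0.725 rad (41.5°).
Interpolate at f = 0.59 with slerp weights a = sin((1−f)δ)/sin δ ≈ 0.442, b = sin(fδ)/sin δ ≈ 0.626.
p = a·p₁ + b·p₂ ≈ (-0.103, 0.596, 0.797); φ = arcsin(p_z) ≈ 52.81°, λ = atan2(p_y, p_x) ≈ 99.82°.

≈ 52.8°N, 99.8°E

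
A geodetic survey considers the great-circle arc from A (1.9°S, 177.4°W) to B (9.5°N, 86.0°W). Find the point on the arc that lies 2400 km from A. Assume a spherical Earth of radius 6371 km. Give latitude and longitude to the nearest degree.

Write both endpoints as unit vectors p₁, p₂ with components (cos φ cos λ, cos φ sin λ, sin φ).
The central angle between the endpoints is δ = arccos(p₁·p₂) ≈ 1.600 rad (91.7°). The total great-circle distance is δ·R ≈ 1.600 × 6371 ≈ 10196 km, so the target fraction is f = 2400/10196 ≈ 0.235.
Interpolate at f ≈ 0.235 with slerp weights a = sin((1−f)δ)/sin δ ≈ 0.941, b = sin(fδ)/sin δ ≈ 0.368.
p = a·p₁ + b·p₂ ≈ (-0.914, -0.405, 0.030); φ = arcsin(p_z) ≈ 1.69°, λ = atan2(p_y, p_x) ≈ -156.11°.

≈ (2°N, 156°W)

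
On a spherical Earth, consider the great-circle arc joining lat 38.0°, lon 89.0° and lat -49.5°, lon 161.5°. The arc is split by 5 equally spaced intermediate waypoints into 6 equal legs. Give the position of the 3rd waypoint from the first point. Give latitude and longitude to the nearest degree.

≈ lat -7°, lon 121°

Convert each endpoint to a unit vector on the sphere (x = cos φ cos λ, y = cos φ sin λ, z = sin φ).
The central angle between the endpoints is δ = arccos(p₁·p₂) ≈ 1.890 rad (108.3°).
Interpolate at f = 3/6 with slerp weights a = sin((1−f)δ)/sin δ ≈ 0.854, b = sin(fδ)/sin δ ≈ 0.854.
p = a·p₁ + b·p₂ ≈ (-0.514, 0.849, -0.124); φ = arcsin(p_z) ≈ -7.10°, λ = atan2(p_y, p_x) ≈ 121.21°.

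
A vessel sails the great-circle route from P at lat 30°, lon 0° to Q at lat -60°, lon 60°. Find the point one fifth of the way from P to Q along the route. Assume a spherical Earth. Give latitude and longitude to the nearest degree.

Convert each endpoint to a unit vector on the sphere (x = cos φ cos λ, y = cos φ sin λ, z = sin φ).
The central angle between the endpoints is δ = arccos(p₁·p₂) ≈ 1.789 rad (102.5°).
Interpolate at f = 1/5 with slerp weights a = sin((1−f)δ)/sin δ ≈ 1.014, b = sin(fδ)/sin δ ≈ 0.359.
p = a·p₁ + b·p₂ ≈ (0.968, 0.155, 0.196); φ = arcsin(p_z) ≈ 11.33°, λ = atan2(p_y, p_x) ≈ 9.12°.

≈ lat 11°, lon 9°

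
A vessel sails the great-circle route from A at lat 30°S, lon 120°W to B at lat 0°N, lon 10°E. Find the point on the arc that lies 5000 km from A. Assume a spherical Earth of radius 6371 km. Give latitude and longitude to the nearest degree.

The haversine formula gives a central angle δ ≈ 2.161 rad (123.8°) between the endpoints. The total great-circle distance is δ·R ≈ 2.161 × 6371 ≈ 13769 km, so the target fraction is f = 5000/13769 ≈ 0.363.
Interpolate at f ≈ 0.363 with slerp weights a = sin((1−f)δ)/sin δ ≈ 1.181, b = sin(fδ)/sin δ ≈ 0.851.
p = a·p₁ + b·p₂ ≈ (0.326, -0.738, -0.591); φ = arcsin(p_z) ≈ -36.20°, λ = atan2(p_y, p_x) ≈ -66.15°.

≈ lat 36°S, lon 66°W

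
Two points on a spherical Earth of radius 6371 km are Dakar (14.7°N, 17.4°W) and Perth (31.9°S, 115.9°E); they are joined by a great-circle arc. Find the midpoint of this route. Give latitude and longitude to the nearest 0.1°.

≈ 20.7°S, 40.7°E

The haversine formula gives a central angle δ ≈ 2.342 rad (134.2°) between the endpoints.
Interpolate at f = 1/2 with slerp weights a = sin((1−f)δ)/sin δ ≈ 1.285, b = sin(fδ)/sin δ ≈ 1.285.
p = a·p₁ + b·p₂ ≈ (0.710, 0.610, -0.353); φ = arcsin(p_z) ≈ -20.67°, λ = atan2(p_y, p_x) ≈ 40.67°.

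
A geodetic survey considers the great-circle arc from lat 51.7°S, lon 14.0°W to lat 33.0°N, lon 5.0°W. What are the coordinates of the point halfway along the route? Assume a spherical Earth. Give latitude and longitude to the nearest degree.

Write both endpoints as unit vectors p₁, p₂ with components (cos φ cos λ, cos φ sin λ, sin φ).
The central angle between the endpoints is δ = arccos(p₁·p₂) ≈ 1.485 rad (85.1°).
Interpolate at f = 1/2 with slerp weights a = sin((1−f)δ)/sin δ ≈ 0.679, b = sin(fδ)/sin δ ≈ 0.679.
p = a·p₁ + b·p₂ ≈ (0.975, -0.151, -0.163); φ = arcsin(p_z) ≈ -9.38°, λ = atan2(p_y, p_x) ≈ -8.82°.

≈ lat 9°S, lon 9°W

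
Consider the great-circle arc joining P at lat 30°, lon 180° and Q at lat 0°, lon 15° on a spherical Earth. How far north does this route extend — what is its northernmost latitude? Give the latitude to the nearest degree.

The great circle lies in the plane with unit normal n̂ = (p₁ × p₂)/|p₁ × p₂|.
Here n̂_z ≈ -0.409; the vertex latitude is φ_max = arccos|n̂_z| ≈ 65.9°.

≈ 66°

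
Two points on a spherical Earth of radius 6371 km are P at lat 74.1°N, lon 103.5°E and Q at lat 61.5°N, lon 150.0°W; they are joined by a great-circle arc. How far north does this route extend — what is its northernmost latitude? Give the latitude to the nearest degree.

The great circle lies in the plane with unit normal n̂ = (p₁ × p₂)/|p₁ × p₂|.
Here n̂_z ≈ +0.213; the vertex latitude is φ_max = arccos|n̂_z| ≈ 77.7°.
Check via Clairaut: cos φ_max = |cos φ₁| · sin C = cos(74.1°)·sin(51.0°) ≈ 0.213, again giving ≈ 77.7°.

≈ 78°N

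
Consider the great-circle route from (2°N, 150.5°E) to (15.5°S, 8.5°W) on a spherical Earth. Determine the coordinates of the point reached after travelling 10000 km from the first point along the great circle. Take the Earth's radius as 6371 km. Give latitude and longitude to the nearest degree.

Convert each endpoint to a unit vector on the sphere (x = cos φ cos λ, y = cos φ sin λ, z = sin φ).
The central angle between the endpoints is δ = arccos(p₁·p₂) ≈ 2.710 rad (155.3°). The total great-circle distance is δ·R ≈ 2.710 × 6371 ≈ 17267 km, so the target fraction is f = 10000/17267 ≈ 0.579.
Interpolate at f ≈ 0.579 with slerp weights a = sin((1−f)δ)/sin δ ≈ 2.174, b = sin(fδ)/sin δ ≈ 2.392.
p = a·p₁ + b·p₂ ≈ (0.389, 0.729, -0.563); φ = arcsin(p_z) ≈ -34.29°, λ = atan2(p_y, p_x) ≈ 61.95°.

≈ (34°S, 62°E)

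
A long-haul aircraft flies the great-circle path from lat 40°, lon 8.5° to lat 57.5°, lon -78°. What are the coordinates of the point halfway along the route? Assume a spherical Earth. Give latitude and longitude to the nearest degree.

Convert each endpoint to a unit vector on the sphere (x = cos φ cos λ, y = cos φ sin λ, z = sin φ).
The central angle between the endpoints is δ = arccos(p₁·p₂) ≈ 0.968 rad (55.4°).
Interpolate at f = 1/2 with slerp weights a = sin((1−f)δ)/sin δ ≈ 0.565, b = sin(fδ)/sin δ ≈ 0.565.
p = a·p₁ + b·p₂ ≈ (0.491, -0.233, 0.839); φ = arcsin(p_z) ≈ 57.08°, λ = atan2(p_y, p_x) ≈ -25.38°.

≈ lat 57°, lon -25°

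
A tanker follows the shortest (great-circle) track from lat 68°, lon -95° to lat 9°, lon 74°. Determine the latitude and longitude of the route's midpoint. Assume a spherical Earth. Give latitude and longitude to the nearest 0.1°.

The haversine formula gives a central angle δ ≈ 1.791 rad (102.6°) between the endpoints.
Interpolate at f = 1/2 with slerp weights a = sin((1−f)δ)/sin δ ≈ 0.800, b = sin(fδ)/sin δ ≈ 0.800.
p = a·p₁ + b·p₂ ≈ (0.192, 0.461, 0.867); φ = arcsin(p_z) ≈ 60.06°, λ = atan2(p_y, p_x) ≈ 67.42°.

≈ lat 60.1°, lon 67.4°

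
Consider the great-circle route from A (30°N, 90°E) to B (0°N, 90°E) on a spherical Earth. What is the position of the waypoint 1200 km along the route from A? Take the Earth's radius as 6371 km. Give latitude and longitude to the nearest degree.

≈ (19°N, 90°E)

Convert each endpoint to a unit vector on the sphere (x = cos φ cos λ, y = cos φ sin λ, z = sin φ).
The central angle between the endpoints is δ = arccos(p₁·p₂) ≈ 0.524 rad (30.0°). The total great-circle distance is δ·R ≈ 0.524 × 6371 ≈ 3336 km, so the target fraction is f = 1200/3336 ≈ 0.360.
Interpolate at f ≈ 0.360 with slerp weights a = sin((1−f)δ)/sin δ ≈ 0.658, b = sin(fδ)/sin δ ≈ 0.374.
p = a·p₁ + b·p₂ ≈ (0.000, 0.944, 0.329); φ = arcsin(p_z) ≈ 19.21°, λ = atan2(p_y, p_x) ≈ 90.00°.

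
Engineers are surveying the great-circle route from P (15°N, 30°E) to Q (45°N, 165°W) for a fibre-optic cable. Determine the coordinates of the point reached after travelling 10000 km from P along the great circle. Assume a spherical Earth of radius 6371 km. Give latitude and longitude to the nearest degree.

≈ (71°N, 170°E)

From cos δ = sin φ₁ sin φ₂ + cos φ₁ cos φ₂ cos Δλ, the central angle is δ ≈ 2.068 rad (118.5°). The total great-circle distance is δ·R ≈ 2.068 × 6371 ≈ 13173 km, so the target fraction is f = 10000/13173 ≈ 0.759.
Interpolate at f ≈ 0.759 with slerp weights a = sin((1−f)δ)/sin δ ≈ 0.544, b = sin(fδ)/sin δ ≈ 1.138.
p = a·p₁ + b·p₂ ≈ (-0.322, 0.054, 0.945); φ = arcsin(p_z) ≈ 70.92°, λ = atan2(p_y, p_x) ≈ 170.44°.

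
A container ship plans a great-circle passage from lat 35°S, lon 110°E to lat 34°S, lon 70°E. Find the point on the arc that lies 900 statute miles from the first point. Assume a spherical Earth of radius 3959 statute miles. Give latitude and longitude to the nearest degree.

From cos δ = sin φ₁ sin φ₂ + cos φ₁ cos φ₂ cos Δλ, the central angle is δ ≈ 0.572 rad (32.8°). The total great-circle distance is δ·R ≈ 0.572 × 3959 ≈ 2263 mi, so the target fraction is f = 900/2263 ≈ 0.398.
Interpolate at f ≈ 0.398 with slerp weights a = sin((1−f)δ)/sin δ ≈ 0.624, b = sin(fδ)/sin δ ≈ 0.417.
p = a·p₁ + b·p₂ ≈ (-0.057, 0.805, -0.591); φ = arcsin(p_z) ≈ -36.22°, λ = atan2(p_y, p_x) ≈ 94.03°.

≈ lat 36°S, lon 94°E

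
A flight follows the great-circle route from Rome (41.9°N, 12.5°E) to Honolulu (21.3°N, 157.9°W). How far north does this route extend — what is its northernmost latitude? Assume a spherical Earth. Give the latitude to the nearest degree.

The great circle lies in the plane with unit normal n̂ = (p₁ × p₂)/|p₁ × p₂|.
Here n̂_z ≈ -0.129; the vertex latitude is φ_max = arccos|n̂_z| ≈ 82.6°.
Check via Clairaut: cos φ_max = |cos φ₁| · sin C = cos(41.9°)·sin(10.0°) ≈ 0.129, again giving ≈ 82.6°.

≈ 83°N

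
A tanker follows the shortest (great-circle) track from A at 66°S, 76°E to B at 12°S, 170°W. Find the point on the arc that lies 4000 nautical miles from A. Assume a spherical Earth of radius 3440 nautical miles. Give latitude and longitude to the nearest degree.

Convert each endpoint to a unit vector on the sphere (x = cos φ cos λ, y = cos φ sin λ, z = sin φ).
The central angle between the endpoints is δ = arccos(p₁·p₂) ≈ 1.543 rad (88.4°). The total great-circle distance is δ·R ≈ 1.543 × 3440 ≈ 5307 nmi, so the target fraction is f = 4000/5307 ≈ 0.754.
Interpolate at f ≈ 0.754 with slerp weights a = sin((1−f)δ)/sin δ ≈ 0.371, b = sin(fδ)/sin δ ≈ 0.918.
p = a·p₁ + b·p₂ ≈ (-0.848, -0.010, -0.530); φ = arcsin(p_z) ≈ -31.99°, λ = atan2(p_y, p_x) ≈ -179.35°.

≈ 32°S, 179°W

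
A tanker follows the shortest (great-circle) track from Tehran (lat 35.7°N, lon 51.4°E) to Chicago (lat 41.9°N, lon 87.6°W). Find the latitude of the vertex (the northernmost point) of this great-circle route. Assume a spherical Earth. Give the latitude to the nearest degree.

≈ 67°N

The great circle lies in the plane with unit normal n̂ = (p₁ × p₂)/|p₁ × p₂|.
Here n̂_z ≈ -0.397; the vertex latitude is φ_max = arccos|n̂_z| ≈ 66.6°.
Check via Clairaut: cos φ_max = |cos φ₁| · sin C = cos(35.7°)·sin(29.3°) ≈ 0.397, again giving ≈ 66.6°.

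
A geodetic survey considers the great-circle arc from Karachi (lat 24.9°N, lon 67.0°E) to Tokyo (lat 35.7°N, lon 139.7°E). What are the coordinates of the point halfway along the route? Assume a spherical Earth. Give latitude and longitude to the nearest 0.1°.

Write both endpoints as unit vectors p₁, p₂ with components (cos φ cos λ, cos φ sin λ, sin φ).
The central angle between the endpoints is δ = arccos(p₁·p₂) ≈ 1.087 rad (62.3°).
Interpolate at f = 1/2 with slerp weights a = sin((1−f)δ)/sin δ ≈ 0.584, b = sin(fδ)/sin δ ≈ 0.584.
p = a·p₁ + b·p₂ ≈ (-0.155, 0.795, 0.587); φ = arcsin(p_z) ≈ 35.94°, λ = atan2(p_y, p_x) ≈ 101.02°.

≈ lat 35.9°N, lon 101.0°E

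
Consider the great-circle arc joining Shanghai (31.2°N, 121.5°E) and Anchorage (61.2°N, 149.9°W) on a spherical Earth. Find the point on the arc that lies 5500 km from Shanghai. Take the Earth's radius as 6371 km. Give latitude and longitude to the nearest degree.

Write both endpoints as unit vectors p₁, p₂ with components (cos φ cos λ, cos φ sin λ, sin φ).
The central angle between the endpoints is δ = arccos(p₁·p₂) ≈ 1.088 rad (62.4°). The total great-circle distance is δ·R ≈ 1.088 × 6371 ≈ 6933 km, so the target fraction is f = 5500/6933 ≈ 0.793.
Interpolate at f ≈ 0.793 with slerp weights a = sin((1−f)δ)/sin δ ≈ 0.252, b = sin(fδ)/sin δ ≈ 0.858.
p = a·p₁ + b·p₂ ≈ (-0.470, -0.024, 0.882); φ = arcsin(p_z) ≈ 61.92°, λ = atan2(p_y, p_x) ≈ -177.13°.

≈ 62°N, 177°W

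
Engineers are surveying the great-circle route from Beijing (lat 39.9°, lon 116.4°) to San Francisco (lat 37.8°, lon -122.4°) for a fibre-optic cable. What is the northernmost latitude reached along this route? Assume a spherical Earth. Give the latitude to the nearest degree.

The great circle lies in the plane with unit normal n̂ = (p₁ × p₂)/|p₁ × p₂|.
Here n̂_z ≈ +0.520; the vertex latitude is φ_max = arccos|n̂_z| ≈ 58.7°.
Check via Clairaut: cos φ_max = |cos φ₁| · sin C = cos(39.9°)·sin(42.7°) ≈ 0.520, again giving ≈ 58.7°.

≈ 59°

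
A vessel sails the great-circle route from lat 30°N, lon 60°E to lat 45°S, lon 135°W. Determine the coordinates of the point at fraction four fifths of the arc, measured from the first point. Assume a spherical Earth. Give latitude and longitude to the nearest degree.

Convert each endpoint to a unit vector on the sphere (x = cos φ cos λ, y = cos φ sin λ, z = sin φ).
The central angle between the endpoints is δ = arccos(p₁·p₂) ≈ 2.809 rad (160.9°).
Interpolate at f = 4/5 with slerp weights a = sin((1−f)δ)/sin δ ≈ 1.629, b = sin(fδ)/sin δ ≈ 2.386.
p = a·p₁ + b·p₂ ≈ (-0.488, 0.029, -0.873); φ = arcsin(p_z) ≈ -60.76°, λ = atan2(p_y, p_x) ≈ 176.60°.

≈ lat 61°S, lon 177°E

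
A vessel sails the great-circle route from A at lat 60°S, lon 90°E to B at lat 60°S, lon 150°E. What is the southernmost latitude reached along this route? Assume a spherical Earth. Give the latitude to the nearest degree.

≈ 63°S

The great circle lies in the plane with unit normal n̂ = (p₁ × p₂)/|p₁ × p₂|.
Here n̂_z ≈ +0.447; the vertex latitude is φ_max = arccos|n̂_z| ≈ 63.4°.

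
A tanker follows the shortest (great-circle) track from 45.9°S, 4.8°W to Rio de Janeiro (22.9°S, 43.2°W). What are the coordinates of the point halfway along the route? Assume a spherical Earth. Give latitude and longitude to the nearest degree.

≈ 36°S, 27°W

Write both endpoints as unit vectors p₁, p₂ with components (cos φ cos λ, cos φ sin λ, sin φ).
The central angle between the endpoints is δ = arccos(p₁·p₂) ≈ 0.673 rad (38.6°).
Interpolate at f = 1/2 with slerp weights a = sin((1−f)δ)/sin δ ≈ 0.530, b = sin(fδ)/sin δ ≈ 0.530.
p = a·p₁ + b·p₂ ≈ (0.723, -0.365, -0.587); φ = arcsin(p_z) ≈ -35.91°, λ = atan2(p_y, p_x) ≈ -26.78°.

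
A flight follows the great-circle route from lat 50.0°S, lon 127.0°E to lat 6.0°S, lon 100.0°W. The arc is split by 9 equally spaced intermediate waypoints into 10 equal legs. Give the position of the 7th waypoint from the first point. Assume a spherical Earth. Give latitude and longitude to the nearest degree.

≈ lat 34°S, lon 119°W

From cos δ = sin φ₁ sin φ₂ + cos φ₁ cos φ₂ cos Δλ, the central angle is δ ≈ 1.935 rad (110.8°).
Interpolate at f = 7/10 with slerp weights a = sin((1−f)δ)/sin δ ≈ 0.587, b = sin(fδ)/sin δ ≈ 1.045.
p = a·p₁ + b·p₂ ≈ (-0.407, -0.722, -0.559); φ = arcsin(p_z) ≈ -33.97°, λ = atan2(p_y, p_x) ≈ -119.43°.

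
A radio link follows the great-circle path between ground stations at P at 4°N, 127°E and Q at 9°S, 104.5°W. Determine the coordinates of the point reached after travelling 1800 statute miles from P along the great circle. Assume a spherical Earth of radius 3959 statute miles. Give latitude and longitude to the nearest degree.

Write both endpoints as unit vectors p₁, p₂ with components (cos φ cos λ, cos φ sin λ, sin φ).
The central angle between the endpoints is δ = arccos(p₁·p₂) ≈ 2.245 rad (128.6°). The total great-circle distance is δ·R ≈ 2.245 × 3959 ≈ 8888 mi, so the target fraction is f = 1800/8888 ≈ 0.203.
Interpolate at f ≈ 0.203 with slerp weights a = sin((1−f)δ)/sin δ ≈ 1.249, b = sin(fδ)/sin δ ≈ 0.562.
p = a·p₁ + b·p₂ ≈ (-0.889, 0.458, -0.001); φ = arcsin(p_z) ≈ -0.05°, λ = atan2(p_y, p_x) ≈ 152.76°.

≈ 0°N, 153°E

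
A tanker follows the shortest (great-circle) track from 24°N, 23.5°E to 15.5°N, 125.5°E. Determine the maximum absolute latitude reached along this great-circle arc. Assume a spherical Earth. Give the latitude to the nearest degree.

≈ 30°N

The great circle lies in the plane with unit normal n̂ = (p₁ × p₂)/|p₁ × p₂|.
Here n̂_z ≈ +0.863; the vertex latitude is φ_max = arccos|n̂_z| ≈ 30.3°.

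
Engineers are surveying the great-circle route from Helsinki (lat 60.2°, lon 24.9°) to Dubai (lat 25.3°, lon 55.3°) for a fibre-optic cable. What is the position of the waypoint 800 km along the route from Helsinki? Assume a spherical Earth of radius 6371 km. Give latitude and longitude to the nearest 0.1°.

Write both endpoints as unit vectors p₁, p₂ with components (cos φ cos λ, cos φ sin λ, sin φ).
The central angle between the endpoints is δ = arccos(p₁·p₂) ≈ 0.710 rad (40.7°). The total great-circle distance is δ·R ≈ 0.710 × 6371 ≈ 4523 km, so the target fraction is f = 800/4523 ≈ 0.177.
Interpolate at f ≈ 0.177 with slerp weights a = sin((1−f)δ)/sin δ ≈ 0.846, b = sin(fδ)/sin δ ≈ 0.192.
p = a·p₁ + b·p₂ ≈ (0.480, 0.320, 0.817); φ = arcsin(p_z) ≈ 54.75°, λ = atan2(p_y, p_x) ≈ 33.66°.

≈ lat 54.7°, lon 33.7°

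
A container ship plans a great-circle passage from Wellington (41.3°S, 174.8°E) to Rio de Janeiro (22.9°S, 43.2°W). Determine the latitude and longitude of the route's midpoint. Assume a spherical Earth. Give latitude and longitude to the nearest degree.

From cos δ = sin φ₁ sin φ₂ + cos φ₁ cos φ₂ cos Δλ, the central angle is δ ≈ 1.863 rad (106.8°).
Interpolate at f = 1/2 with slerp weights a = sin((1−f)δ)/sin δ ≈ 0.838, b = sin(fδ)/sin δ ≈ 0.838.
p = a·p₁ + b·p₂ ≈ (-0.064, -0.472, -0.879); φ = arcsin(p_z) ≈ -61.58°, λ = atan2(p_y, p_x) ≈ -97.76°.

≈ 62°S, 98°W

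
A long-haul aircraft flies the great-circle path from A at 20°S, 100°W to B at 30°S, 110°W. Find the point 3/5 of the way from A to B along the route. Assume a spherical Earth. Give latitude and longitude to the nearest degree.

The haversine formula gives a central angle δ ≈ 0.235 rad (13.5°) between the endpoints.
Interpolate at f = 3/5 with slerp weights a = sin((1−f)δ)/sin δ ≈ 0.403, b = sin(fδ)/sin δ ≈ 0.604.
p = a·p₁ + b·p₂ ≈ (-0.245, -0.864, -0.440); φ = arcsin(p_z) ≈ -26.08°, λ = atan2(p_y, p_x) ≈ -105.80°.

≈ 26°S, 106°W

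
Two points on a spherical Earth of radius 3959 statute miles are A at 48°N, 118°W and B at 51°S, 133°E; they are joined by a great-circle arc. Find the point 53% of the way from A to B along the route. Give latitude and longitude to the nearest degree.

≈ 6°S, 172°W

Convert each endpoint to a unit vector on the sphere (x = cos φ cos λ, y = cos φ sin λ, z = sin φ).
The central angle between the endpoints is δ = arccos(p₁·p₂) ≈ 2.367 rad (135.6°).
Interpolate at f = 0.53 with slerp weights a = sin((1−f)δ)/sin δ ≈ 1.282, b = sin(fδ)/sin δ ≈ 1.359.
p = a·p₁ + b·p₂ ≈ (-0.986, -0.132, -0.103); φ = arcsin(p_z) ≈ -5.92°, λ = atan2(p_y, p_x) ≈ -172.37°.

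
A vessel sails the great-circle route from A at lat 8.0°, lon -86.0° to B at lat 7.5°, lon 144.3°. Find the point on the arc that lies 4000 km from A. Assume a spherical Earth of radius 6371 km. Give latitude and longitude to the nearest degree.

Write both endpoints as unit vectors p₁, p₂ with components (cos φ cos λ, cos φ sin λ, sin φ).
The central angle between the endpoints is δ = arccos(p₁·p₂) ≈ 2.226 rad (127.5°). The total great-circle distance is δ·R ≈ 2.226 × 6371 ≈ 14179 km, so the target fraction is f = 4000/14179 ≈ 0.282.
Interpolate at f ≈ 0.282 with slerp weights a = sin((1−f)δ)/sin δ ≈ 1.260, b = sin(fδ)/sin δ ≈ 0.741.
p = a·p₁ + b·p₂ ≈ (-0.509, -0.817, 0.272); φ = arcsin(p_z) ≈ 15.79°, λ = atan2(p_y, p_x) ≈ -121.95°.

≈ lat 16°, lon -122°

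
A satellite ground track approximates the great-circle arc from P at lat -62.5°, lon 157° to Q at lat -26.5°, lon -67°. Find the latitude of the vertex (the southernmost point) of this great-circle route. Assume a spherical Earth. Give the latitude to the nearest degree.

≈ -73°

The great circle lies in the plane with unit normal n̂ = (p₁ × p₂)/|p₁ × p₂|.
Here n̂_z ≈ +0.288; the vertex latitude is φ_max = arccos|n̂_z| ≈ 73.2°.
Check via Clairaut: cos φ_max = |cos φ₁| · sin C = cos(62.5°)·sin(141.3°) ≈ 0.288, again giving ≈ 73.2°.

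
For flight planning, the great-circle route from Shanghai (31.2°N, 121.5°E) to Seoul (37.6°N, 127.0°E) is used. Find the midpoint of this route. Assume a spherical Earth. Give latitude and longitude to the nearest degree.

Convert each endpoint to a unit vector on the sphere (x = cos φ cos λ, y = cos φ sin λ, z = sin φ).
The central angle between the endpoints is δ = arccos(p₁·p₂) ≈ 0.137 rad (7.8°).
Interpolate at f = 1/2 with slerp weights a = sin((1−f)δ)/sin δ ≈ 0.501, b = sin(fδ)/sin δ ≈ 0.501.
p = a·p₁ + b·p₂ ≈ (-0.463, 0.683, 0.565); φ = arcsin(p_z) ≈ 34.43°, λ = atan2(p_y, p_x) ≈ 124.14°.

≈ 34°N, 124°E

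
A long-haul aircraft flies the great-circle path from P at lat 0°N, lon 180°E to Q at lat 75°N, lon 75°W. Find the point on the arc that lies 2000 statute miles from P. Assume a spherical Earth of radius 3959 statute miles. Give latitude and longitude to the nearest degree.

The haversine formula gives a central angle δ ≈ 1.638 rad (93.8°) between the endpoints. The total great-circle distance is δ·R ≈ 1.638 × 3959 ≈ 6484 mi, so the target fraction is f = 2000/6484 ≈ 0.308.
Interpolate at f ≈ 0.308 with slerp weights a = sin((1−f)δ)/sin δ ≈ 0.908, b = sin(fδ)/sin δ ≈ 0.485.
p = a·p₁ + b·p₂ ≈ (-0.875, -0.121, 0.469); φ = arcsin(p_z) ≈ 27.94°, λ = atan2(p_y, p_x) ≈ -172.11°.

≈ lat 28°N, lon 172°W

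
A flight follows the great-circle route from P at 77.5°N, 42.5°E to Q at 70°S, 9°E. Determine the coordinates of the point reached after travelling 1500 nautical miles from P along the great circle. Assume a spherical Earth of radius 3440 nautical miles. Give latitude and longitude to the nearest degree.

Convert each endpoint to a unit vector on the sphere (x = cos φ cos λ, y = cos φ sin λ, z = sin φ).
The central angle between the endpoints is δ = arccos(p₁·p₂) ≈ 2.598 rad (148.8°). The total great-circle distance is δ·R ≈ 2.598 × 3440 ≈ 8936 nmi, so the target fraction is f = 1500/8936 ≈ 0.168.
Interpolate at f ≈ 0.168 with slerp weights a = sin((1−f)δ)/sin δ ≈ 1.605, b = sin(fδ)/sin δ ≈ 0.816.
p = a·p₁ + b·p₂ ≈ (0.532, 0.278, 0.800); φ = arcsin(p_z) ≈ 53.11°, λ = atan2(p_y, p_x) ≈ 27.63°.

≈ 53°N, 28°E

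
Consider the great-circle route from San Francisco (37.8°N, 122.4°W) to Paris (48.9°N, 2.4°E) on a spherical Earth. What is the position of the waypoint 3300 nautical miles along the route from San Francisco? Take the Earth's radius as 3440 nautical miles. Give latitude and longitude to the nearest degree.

≈ (63°N, 37°W)

Convert each endpoint to a unit vector on the sphere (x = cos φ cos λ, y = cos φ sin λ, z = sin φ).
The central angle between the endpoints is δ = arccos(p₁·p₂) ≈ 1.405 rad (80.5°). The total great-circle distance is δ·R ≈ 1.405 × 3440 ≈ 4832 nmi, so the target fraction is f = 3300/4832 ≈ 0.683.
Interpolate at f ≈ 0.683 with slerp weights a = sin((1−f)δ)/sin δ ≈ 0.437, b = sin(fδ)/sin δ ≈ 0.830.
p = a·p₁ + b·p₂ ≈ (0.360, -0.269, 0.893); φ = arcsin(p_z) ≈ 63.29°, λ = atan2(p_y, p_x) ≈ -36.69°.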